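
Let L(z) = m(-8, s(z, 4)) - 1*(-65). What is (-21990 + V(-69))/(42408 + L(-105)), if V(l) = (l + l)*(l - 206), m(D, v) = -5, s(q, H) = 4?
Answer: 1330/3539 ≈ 0.37581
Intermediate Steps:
V(l) = 2*l*(-206 + l) (V(l) = (2*l)*(-206 + l) = 2*l*(-206 + l))
L(z) = 60 (L(z) = -5 - 1*(-65) = -5 + 65 = 60)
(-21990 + V(-69))/(42408 + L(-105)) = (-21990 + 2*(-69)*(-206 - 69))/(42408 + 60) = (-21990 + 2*(-69)*(-275))/42468 = (-21990 + 37950)*(1/42468) = 15960*(1/42468) = 1330/3539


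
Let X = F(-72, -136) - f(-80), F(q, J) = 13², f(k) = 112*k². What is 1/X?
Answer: -1/716631 ≈ -1.3954e-6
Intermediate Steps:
F(q, J) = 169
X = -716631 (X = 169 - 112*(-80)² = 169 - 112*6400 = 169 - 1*716800 = 169 - 716800 = -716631)
1/X = 1/(-716631) = -1/716631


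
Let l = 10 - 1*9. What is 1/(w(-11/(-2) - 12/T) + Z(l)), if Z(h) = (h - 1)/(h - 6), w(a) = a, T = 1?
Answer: -2/13 ≈ -0.15385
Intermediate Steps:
l = 1 (l = 10 - 9 = 1)
Z(h) = (-1 + h)/(-6 + h)
1/(w(-11/(-2) - 12/T) + Z(l)) = 1/((-11/(-2) - 12/1) + (-1 + 1)/(-6 + 1)) = 1/((-11*(-½) - 12*1) + 0/(-5)) = 1/((11/2 - 12) - ⅕*0) = 1/(-13/2 + 0) = 1/(-13/2) = -2/13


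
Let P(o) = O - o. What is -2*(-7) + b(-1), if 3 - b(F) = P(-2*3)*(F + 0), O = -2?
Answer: 21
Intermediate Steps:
P(o) = -2 - o
b(F) = 3 - 4*F (b(F) = 3 - (-2 - (-2)*3)*(F + 0) = 3 - (-2 - 1*(-6))*F = 3 - (-2 + 6)*F = 3 - 4*F)
-2*(-7) + b(-1) = -2*(-7) + (3 - 4*(-1)) = 14 + (3 + 4) = 14 + 7 = 21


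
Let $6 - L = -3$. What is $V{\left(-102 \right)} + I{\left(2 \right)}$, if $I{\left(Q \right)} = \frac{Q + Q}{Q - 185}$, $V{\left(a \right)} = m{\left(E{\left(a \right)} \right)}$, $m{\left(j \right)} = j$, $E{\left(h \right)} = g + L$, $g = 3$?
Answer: $\frac{2192}{183} \approx 11.978$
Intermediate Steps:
$L = 9$ ($L = 6 - -3 = 6 + 3 = 9$)
$E{\left(h \right)} = 12$ ($E{\left(h \right)} = 3 + 9 = 12$)
$V{\left(a \right)} = 12$
$I{\left(Q \right)} = \frac{2 Q}{-185 + Q}$
$V{\left(-102 \right)} + I{\left(2 \right)} = 12 + 2 \cdot 2 \frac{1}{-185 + 2} = 12 + 2 \cdot 2 \frac{1}{-183} = 12 + 2 \cdot 2 \left(- \frac{1}{183}\right) = 12 - \frac{4}{183} = \frac{2192}{183}$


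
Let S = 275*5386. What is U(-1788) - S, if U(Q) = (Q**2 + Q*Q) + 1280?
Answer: 4914018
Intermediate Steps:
U(Q) = 1280 + 2*Q**2 (U(Q) = (Q**2 + Q**2) + 1280 = 2*Q**2 + 1280 = 1280 + 2*Q**2)
S = 1481150
U(-1788) - S = (1280 + 2*(-1788)**2) - 1*1481150 = (1280 + 2*3196944) - 1481150 = (1280 + 6393888) - 1481150 = 6395168 - 1481150 = 4914018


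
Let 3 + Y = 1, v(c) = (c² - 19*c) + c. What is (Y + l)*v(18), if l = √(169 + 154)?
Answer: 0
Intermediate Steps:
v(c) = c² - 18*c
l = √323 ≈ 17.972
Y = -2 (Y = -3 + 1 = -2)
(Y + l)*v(18) = (-2 + √323)*(18*(-18 + 18)) = (-2 + √323)*(18*0) = (-2 + √323)*0 = 0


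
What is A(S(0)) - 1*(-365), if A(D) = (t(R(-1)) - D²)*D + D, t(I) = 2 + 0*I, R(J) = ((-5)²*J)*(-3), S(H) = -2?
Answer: 367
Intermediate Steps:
R(J) = -75*J (R(J) = (25*J)*(-3) = -75*J)
t(I) = 2 (t(I) = 2 + 0 = 2)
A(D) = D + D*(2 - D²) (A(D) = (2 - D²)*D + D = D*(2 - D²) + D = D + D*(2 - D²))
A(S(0)) - 1*(-365) = -2*(3 - 1*(-2)²) - 1*(-365) = -2*(3 - 1*4) + 365 = -2*(3 - 4) + 365 = -2*(-1) + 365 = 2 + 365 = 367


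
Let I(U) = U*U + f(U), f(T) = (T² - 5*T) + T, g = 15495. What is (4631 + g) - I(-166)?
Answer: -35650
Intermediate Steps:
f(T) = T² - 4*T
I(U) = U² + U*(-4 + U) (I(U) = U*U + U*(-4 + U) = U² + U*(-4 + U))
(4631 + g) - I(-166) = (4631 + 15495) - 2*(-166)*(-2 - 166) = 20126 - 2*(-166)*(-168) = 20126 - 1*55776 = 20126 - 55776 = -35650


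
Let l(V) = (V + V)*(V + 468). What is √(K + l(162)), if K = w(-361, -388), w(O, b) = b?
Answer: 62*√53 ≈ 451.37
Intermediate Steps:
l(V) = 2*V*(468 + V) (l(V) = (2*V)*(468 + V) = 2*V*(468 + V))
K = -388
√(K + l(162)) = √(-388 + 2*162*(468 + 162)) = √(-388 + 2*162*630) = √(-388 + 204120) = √203732 = 62*√53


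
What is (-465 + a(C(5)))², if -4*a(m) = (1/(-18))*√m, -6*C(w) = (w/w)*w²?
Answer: 6725462375/31104 - 775*I*√6/72 ≈ 2.1623e+5 - 26.366*I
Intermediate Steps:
C(w) = -w²/6 (C(w) = -w/w*w²/6 = -w²/6)
a(m) = √m/72 (a(m) = -1/(-18)*√m/4 = -1*(-1/18)*√m/4 = -(-1)*√m/72 = √m/72)
(-465 + a(C(5)))² = (-465 + √(-⅙*5²)/72)² = (-465 + √(-⅙*25)/72)² = (-465 + √(-25/6)/72)² = (-465 + (5*I*√6/6)/72)² = (-465 + 5*I*√6/432)²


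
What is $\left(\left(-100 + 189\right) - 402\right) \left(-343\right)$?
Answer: $107359$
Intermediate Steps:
$\left(\left(-100 + 189\right) - 402\right) \left(-343\right) = \left(89 - 402\right) \left(-343\right) = \left(-313\right) \left(-343\right) = 107359$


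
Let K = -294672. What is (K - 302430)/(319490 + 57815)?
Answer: -597102/377305 ≈ -1.5825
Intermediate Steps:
(K - 302430)/(319490 + 57815) = (-294672 - 302430)/(319490 + 57815) = -597102/377305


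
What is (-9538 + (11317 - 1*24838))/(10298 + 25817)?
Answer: -23059/36115 ≈ -0.63849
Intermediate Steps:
(-9538 + (11317 - 1*24838))/(10298 + 25817) = (-9538 + (11317 - 24838))/36115 = (-9538 - 13521)*(1/36115) = -23059*1/36115 = -23059/36115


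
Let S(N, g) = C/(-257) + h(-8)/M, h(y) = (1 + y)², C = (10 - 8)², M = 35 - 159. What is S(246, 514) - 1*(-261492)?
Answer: 8333213967/31868 ≈ 2.6149e+5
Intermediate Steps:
M = -124
C = 4 (C = 2² = 4)
S(N, g) = -13089/31868 (S(N, g) = 4/(-257) + (1 - 8)²/(-124) = 4*(-1/257) + (-7)²*(-1/124) = -4/257 + 49*(-1/124) = -4/257 - 49/124 = -13089/31868)
S(246, 514) - 1*(-261492) = -13089/31868 - 1*(-261492) = -13089/31868 + 261492 = 8333213967/31868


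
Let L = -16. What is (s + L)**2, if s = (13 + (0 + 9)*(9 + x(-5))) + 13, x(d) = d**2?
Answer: 99856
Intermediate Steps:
s = 332 (s = (13 + (0 + 9)*(9 + (-5)**2)) + 13 = (13 + 9*(9 + 25)) + 13 = (13 + 9*34) + 13 = (13 + 306) + 13 = 319 + 13 = 332)
(s + L)**2 = (332 - 16)**2 = 316**2 = 99856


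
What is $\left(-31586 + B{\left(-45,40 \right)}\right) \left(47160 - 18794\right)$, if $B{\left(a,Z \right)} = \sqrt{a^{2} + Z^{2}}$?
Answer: $-895968476 + 141830 \sqrt{145} \approx -8.9426 \cdot 10^{8}$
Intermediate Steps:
$B{\left(a,Z \right)} = \sqrt{Z^{2} + a^{2}}$
$\left(-31586 + B{\left(-45,40 \right)}\right) \left(47160 - 18794\right) = \left(-31586 + \sqrt{40^{2} + \left(-45\right)^{2}}\right) \left(47160 - 18794\right) = \left(-31586 + \sqrt{1600 + 2025}\right) 28366 = \left(-31586 + \sqrt{3625}\right) 28366 = \left(-31586 + 5 \sqrt{145}\right) 28366 = -895968476 + 141830 \sqrt{145}$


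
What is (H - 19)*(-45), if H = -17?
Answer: 1620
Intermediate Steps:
(H - 19)*(-45) = (-17 - 19)*(-45) = -36*(-45) = 1620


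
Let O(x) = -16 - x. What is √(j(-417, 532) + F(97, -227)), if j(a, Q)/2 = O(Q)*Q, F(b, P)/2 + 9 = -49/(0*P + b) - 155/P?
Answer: I*√282703061458834/22019 ≈ 763.6*I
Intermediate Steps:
F(b, P) = -18 - 310/P - 98/b (F(b, P) = -18 + 2*(-49/(0*P + b) - 155/P) = -18 + 2*(-49/(0 + b) - 155/P) = -18 + 2*(-49/b - 155/P) = -18 + 2*(-155/P - 49/b) = -18 + (-310/P - 98/b) = -18 - 310/P - 98/b)
j(a, Q) = 2*Q*(-16 - Q) (j(a, Q) = 2*((-16 - Q)*Q) = 2*(Q*(-16 - Q)) = 2*Q*(-16 - Q))
√(j(-417, 532) + F(97, -227)) = √(-2*532*(16 + 532) + (-18 - 310/(-227) - 98/97)) = √(-2*532*548 + (-18 - 310*(-1/227) - 98*1/97)) = √(-583072 + (-18 + 310/227 - 98/97)) = √(-583072 - 388518/22019) = √(-12839050886/22019) = I*√282703061458834/22019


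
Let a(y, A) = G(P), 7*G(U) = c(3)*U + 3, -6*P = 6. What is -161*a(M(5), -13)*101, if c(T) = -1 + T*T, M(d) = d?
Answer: 11615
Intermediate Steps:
P = -1 (P = -⅙*6 = -1)
c(T) = -1 + T²
G(U) = 3/7 + 8*U/7 (G(U) = ((-1 + 3²)*U + 3)/7 = ((-1 + 9)*U + 3)/7 = (8*U + 3)/7 = (3 + 8*U)/7 = 3/7 + 8*U/7)
a(y, A) = -5/7 (a(y, A) = 3/7 + (8/7)*(-1) = 3/7 - 8/7 = -5/7)
-161*a(M(5), -13)*101 = -161*(-5/7)*101 = 115*101 = 11615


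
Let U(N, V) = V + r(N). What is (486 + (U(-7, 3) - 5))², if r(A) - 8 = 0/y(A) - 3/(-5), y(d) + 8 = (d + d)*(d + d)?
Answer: 6066369/25 ≈ 2.4265e+5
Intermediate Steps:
y(d) = -8 + 4*d² (y(d) = -8 + (d + d)*(d + d) = -8 + (2*d)*(2*d) = -8 + 4*d²)
r(A) = 43/5 (r(A) = 8 + (0/(-8 + 4*A²) - 3/(-5)) = 8 + (0 - 3*(-⅕)) = 8 + (0 + ⅗) = 8 + ⅗ = 43/5)
U(N, V) = 43/5 + V (U(N, V) = V + 43/5 = 43/5 + V)
(486 + (U(-7, 3) - 5))² = (486 + ((43/5 + 3) - 5))² = (486 + (58/5 - 5))² = (486 + 33/5)² = (2463/5)² = 6066369/25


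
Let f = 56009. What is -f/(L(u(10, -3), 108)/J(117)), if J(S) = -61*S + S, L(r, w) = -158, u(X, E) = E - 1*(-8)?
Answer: -196591590/79 ≈ -2.4885e+6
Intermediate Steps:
u(X, E) = 8 + E (u(X, E) = E + 8 = 8 + E)
J(S) = -60*S
-f/(L(u(10, -3), 108)/J(117)) = -56009/((-158/((-60*117)))) = -56009/((-158/(-7020))) = -56009/((-158*(-1/7020))) = -56009/79/3510 = -56009*3510/79 = -1*196591590/79 = -196591590/79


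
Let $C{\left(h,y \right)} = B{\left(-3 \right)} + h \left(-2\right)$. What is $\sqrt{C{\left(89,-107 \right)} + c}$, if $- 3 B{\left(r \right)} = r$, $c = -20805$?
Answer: $i \sqrt{20982} \approx 144.85 i$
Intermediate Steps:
$B{\left(r \right)} = - \frac{r}{3}$
$C{\left(h,y \right)} = 1 - 2 h$ ($C{\left(h,y \right)} = \left(- \frac{1}{3}\right) \left(-3\right) + h \left(-2\right) = 1 - 2 h$)
$\sqrt{C{\left(89,-107 \right)} + c} = \sqrt{\left(1 - 178\right) - 20805} = \sqrt{-177 - 20805} = \sqrt{-20982} = i \sqrt{20982}$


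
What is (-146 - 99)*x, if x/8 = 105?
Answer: -205800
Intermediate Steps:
x = 840 (x = 8*105 = 840)
(-146 - 99)*x = (-146 - 99)*840 = -245*840 = -205800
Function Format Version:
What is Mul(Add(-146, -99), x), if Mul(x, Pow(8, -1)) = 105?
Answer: -205800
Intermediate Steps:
x = 840 (x = Mul(8, 105) = 840)
Mul(Add(-146, -99), x) = Mul(Add(-146, -99), 840) = Mul(-245, 840) = -205800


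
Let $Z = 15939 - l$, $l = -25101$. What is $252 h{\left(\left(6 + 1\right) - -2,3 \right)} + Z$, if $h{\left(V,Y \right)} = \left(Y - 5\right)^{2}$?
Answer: $42048$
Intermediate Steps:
$h{\left(V,Y \right)} = \left(-5 + Y\right)^{2}$
$Z = 41040$ ($Z = 15939 - -25101 = 15939 + 25101 = 41040$)
$252 h{\left(\left(6 + 1\right) - -2,3 \right)} + Z = 252 \left(-5 + 3\right)^{2} + 41040 = 252 \left(-2\right)^{2} + 41040 = 252 \cdot 4 + 41040 = 1008 + 41040 = 42048$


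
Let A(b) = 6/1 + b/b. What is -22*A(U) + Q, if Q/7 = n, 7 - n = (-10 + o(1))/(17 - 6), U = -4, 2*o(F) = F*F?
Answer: -2177/22 ≈ -98.955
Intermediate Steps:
o(F) = F²/2 (o(F) = (F*F)/2 = F²/2)
A(b) = 7 (A(b) = 6*1 + 1 = 6 + 1 = 7)
n = 173/22 (n = 7 - (-10 + (½)*1²)/(17 - 6) = 7 - (-10 + (½)*1)/11 = 7 - (-10 + ½)/11 = 7 - (-19)/(2*11) = 7 - 1*(-19/22) = 7 + 19/22 = 173/22 ≈ 7.8636)
Q = 1211/22 (Q = 7*(173/22) = 1211/22 ≈ 55.045)
-22*A(U) + Q = -22*7 + 1211/22 = -154 + 1211/22 = -2177/22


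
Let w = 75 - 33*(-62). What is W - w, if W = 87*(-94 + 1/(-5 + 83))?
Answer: -267745/26 ≈ -10298.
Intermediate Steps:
w = 2121 (w = 75 + 2046 = 2121)
W = -212599/26 (W = 87*(-94 + 1/78) = 87*(-7331/78) = -212599/26 ≈ -8176.9)
W - w = -212599/26 - 1*2121 = -212599/26 - 2121 = -267745/26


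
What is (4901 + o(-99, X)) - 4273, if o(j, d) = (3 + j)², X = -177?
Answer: 9844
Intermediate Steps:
(4901 + o(-99, X)) - 4273 = (4901 + (3 - 99)²) - 4273 = (4901 + (-96)²) - 4273 = (4901 + 9216) - 4273 = 14117 - 4273 = 9844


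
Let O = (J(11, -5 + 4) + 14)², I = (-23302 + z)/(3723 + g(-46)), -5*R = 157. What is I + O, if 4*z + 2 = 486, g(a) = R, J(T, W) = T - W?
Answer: 12361703/18458 ≈ 669.72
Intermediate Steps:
R = -157/5 (R = -⅕*157 = -157/5 ≈ -31.400)
g(a) = -157/5
z = 121 (z = -½ + (¼)*486 = -½ + 243/2 = 121)
I = -115905/18458 (I = (-23302 + 121)/(3723 - 157/5) = -23181/18458/5 = -23181*5/18458 = -115905/18458 ≈ -6.2794)
O = 676 (O = ((11 - (-5 + 4)) + 14)² = ((11 - 1*(-1)) + 14)² = ((11 + 1) + 14)² = (12 + 14)² = 26² = 676)
I + O = -115905/18458 + 676 = 12361703/18458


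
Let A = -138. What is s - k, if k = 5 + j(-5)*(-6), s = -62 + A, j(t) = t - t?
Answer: -205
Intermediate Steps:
j(t) = 0
s = -200 (s = -62 - 138 = -200)
k = 5 (k = 5 + 0*(-6) = 5 + 0 = 5)
s - k = -200 - 1*5 = -200 - 5 = -205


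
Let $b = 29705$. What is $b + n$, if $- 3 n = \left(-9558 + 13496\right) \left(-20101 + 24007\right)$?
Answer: $-5097571$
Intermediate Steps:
$n = -5127276$ ($n = - \frac{\left(-9558 + 13496\right) \left(-20101 + 24007\right)}{3} = - \frac{3938 \cdot 3906}{3} = \left(- \frac{1}{3}\right) 15381828 = -5127276$)
$b + n = 29705 - 5127276 = -5097571$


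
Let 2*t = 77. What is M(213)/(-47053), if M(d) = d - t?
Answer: -349/94106 ≈ -0.0037086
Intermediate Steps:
t = 77/2 (t = (½)*77 = 77/2 ≈ 38.500)
M(d) = -77/2 + d (M(d) = d - 1*77/2 = d - 77/2 = -77/2 + d)
M(213)/(-47053) = (-77/2 + 213)/(-47053) = (349/2)*(-1/47053) = -349/94106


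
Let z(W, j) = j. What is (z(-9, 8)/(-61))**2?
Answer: 64/3721 ≈ 0.017200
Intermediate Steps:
(z(-9, 8)/(-61))**2 = (8/(-61))**2 = (8*(-1/61))**2 = (-8/61)**2 = 64/3721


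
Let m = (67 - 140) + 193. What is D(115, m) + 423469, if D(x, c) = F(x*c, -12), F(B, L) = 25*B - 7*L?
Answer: 768553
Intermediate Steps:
m = 120 (m = -73 + 193 = 120)
F(B, L) = -7*L + 25*B
D(x, c) = 84 + 25*c*x (D(x, c) = -7*(-12) + 25*(x*c) = 84 + 25*(c*x) = 84 + 25*c*x)
D(115, m) + 423469 = (84 + 25*120*115) + 423469 = (84 + 345000) + 423469 = 345084 + 423469 = 768553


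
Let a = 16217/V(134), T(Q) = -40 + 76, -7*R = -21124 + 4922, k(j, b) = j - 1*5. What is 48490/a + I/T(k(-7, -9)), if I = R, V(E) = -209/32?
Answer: 731757421/16346736 ≈ 44.765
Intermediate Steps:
V(E) = -209/32 (V(E) = -209*1/32 = -209/32)
k(j, b) = -5 + j (k(j, b) = j - 5 = -5 + j)
R = 16202/7 (R = -(-21124 + 4922)/7 = -⅐*(-16202) = 16202/7 ≈ 2314.6)
T(Q) = 36
I = 16202/7 ≈ 2314.6
a = -518944/209 (a = 16217/(-209/32) = 16217*(-32/209) = -518944/209 ≈ -2483.0)
48490/a + I/T(k(-7, -9)) = 48490/(-518944/209) + (16202/7)/36 = 48490*(-209/518944) + (16202/7)*(1/36) = -5067205/259472 + 8101/126 = 731757421/16346736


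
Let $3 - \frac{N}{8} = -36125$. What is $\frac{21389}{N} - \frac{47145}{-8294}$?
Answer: $\frac{6901718423}{1198582528} \approx 5.7582$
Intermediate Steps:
$N = 289024$ ($N = 24 - -289000 = 24 + 289000 = 289024$)
$\frac{21389}{N} - \frac{47145}{-8294} = \frac{21389}{289024} - \frac{47145}{-8294} = 21389 \cdot \frac{1}{289024} - - \frac{47145}{8294} = \frac{21389}{289024} + \frac{47145}{8294} = \frac{6901718423}{1198582528}$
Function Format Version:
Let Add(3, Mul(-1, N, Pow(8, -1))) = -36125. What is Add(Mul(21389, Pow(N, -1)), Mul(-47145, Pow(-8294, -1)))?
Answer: Rational(6901718423, 1198582528) ≈ 5.7582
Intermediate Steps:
N = 289024 (N = Add(24, Mul(-8, -36125)) = Add(24, 289000) = 289024)
Add(Mul(21389, Pow(N, -1)), Mul(-47145, Pow(-8294, -1))) = Add(Mul(21389, Pow(289024, -1)), Mul(-47145, Pow(-8294, -1))) = Add(Mul(21389, Rational(1, 289024)), Mul(-47145, Rational(-1, 8294))) = Add(Rational(21389, 289024), Rational(47145, 8294)) = Rational(6901718423, 1198582528)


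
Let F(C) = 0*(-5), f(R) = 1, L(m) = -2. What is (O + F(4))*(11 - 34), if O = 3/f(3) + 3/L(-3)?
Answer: -69/2 ≈ -34.500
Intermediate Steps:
F(C) = 0
O = 3/2 (O = 3/1 + 3/(-2) = 3*1 + 3*(-1/2) = 3 - 3/2 = 3/2 ≈ 1.5000)
(O + F(4))*(11 - 34) = (3/2 + 0)*(11 - 34) = (3/2)*(-23) = -69/2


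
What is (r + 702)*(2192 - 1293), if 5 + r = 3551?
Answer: 3818952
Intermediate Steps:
r = 3546 (r = -5 + 3551 = 3546)
(r + 702)*(2192 - 1293) = (3546 + 702)*(2192 - 1293) = 4248*899 = 3818952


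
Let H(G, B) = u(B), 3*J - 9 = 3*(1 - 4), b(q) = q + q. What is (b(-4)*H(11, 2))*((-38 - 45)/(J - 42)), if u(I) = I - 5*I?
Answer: 2656/21 ≈ 126.48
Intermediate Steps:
b(q) = 2*q
u(I) = -4*I
J = 0 (J = 3 + (3*(1 - 4))/3 = 3 + (3*(-3))/3 = 3 + (⅓)*(-9) = 3 - 3 = 0)
H(G, B) = -4*B
(b(-4)*H(11, 2))*((-38 - 45)/(J - 42)) = ((2*(-4))*(-4*2))*((-38 - 45)/(0 - 42)) = (-8*(-8))*(-83/(-42)) = 64*(-83*(-1/42)) = 64*(83/42) = 2656/21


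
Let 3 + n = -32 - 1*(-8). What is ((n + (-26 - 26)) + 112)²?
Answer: 1089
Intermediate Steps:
n = -27 (n = -3 + (-32 - 1*(-8)) = -3 + (-32 + 8) = -3 - 24 = -27)
((n + (-26 - 26)) + 112)² = ((-27 + (-26 - 26)) + 112)² = ((-27 - 52) + 112)² = (-79 + 112)² = 33² = 1089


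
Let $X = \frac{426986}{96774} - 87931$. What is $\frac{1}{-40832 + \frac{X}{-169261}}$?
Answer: $- \frac{8190032007}{334411132406020} \approx -2.4491 \cdot 10^{-5}$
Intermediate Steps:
$X = - \frac{4254503804}{48387}$ ($X = 426986 \cdot \frac{1}{96774} - 87931 = \frac{213493}{48387} - 87931 = - \frac{4254503804}{48387} \approx -87927.0$)
$\frac{1}{-40832 + \frac{X}{-169261}} = \frac{1}{-40832 - \frac{4254503804}{48387 \left(-169261\right)}} = \frac{1}{-40832 - - \frac{4254503804}{8190032007}} = \frac{1}{-40832 + \frac{4254503804}{8190032007}} = \frac{1}{- \frac{334411132406020}{8190032007}} = - \frac{8190032007}{334411132406020}$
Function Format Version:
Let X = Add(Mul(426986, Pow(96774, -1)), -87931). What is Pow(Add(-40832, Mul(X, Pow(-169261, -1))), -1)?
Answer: Rational(-8190032007, 334411132406020) ≈ -2.4491e-5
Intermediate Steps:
X = Rational(-4254503804, 48387) (X = Add(Mul(426986, Rational(1, 96774)), -87931) = Add(Rational(213493, 48387), -87931) = Rational(-4254503804, 48387) ≈ -87927.)
Pow(Add(-40832, Mul(X, Pow(-169261, -1))), -1) = Pow(Add(-40832, Mul(Rational(-4254503804, 48387), Pow(-169261, -1))), -1) = Pow(Add(-40832, Mul(Rational(-4254503804, 48387), Rational(-1, 169261))), -1) = Pow(Add(-40832, Rational(4254503804, 8190032007)), -1) = Pow(Rational(-334411132406020, 8190032007), -1) = Rational(-8190032007, 334411132406020)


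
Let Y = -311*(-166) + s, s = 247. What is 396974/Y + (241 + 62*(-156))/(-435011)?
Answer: 173177270977/22565325603 ≈ 7.6745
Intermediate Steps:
Y = 51873 (Y = -311*(-166) + 247 = 51626 + 247 = 51873)
396974/Y + (241 + 62*(-156))/(-435011) = 396974/51873 + (241 + 62*(-156))/(-435011) = 396974*(1/51873) + (241 - 9672)*(-1/435011) = 396974/51873 - 9431*(-1/435011) = 396974/51873 + 9431/435011 = 173177270977/22565325603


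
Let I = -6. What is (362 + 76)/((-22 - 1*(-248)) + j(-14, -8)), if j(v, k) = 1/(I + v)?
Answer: 8760/4519 ≈ 1.9385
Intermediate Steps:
j(v, k) = 1/(-6 + v)
(362 + 76)/((-22 - 1*(-248)) + j(-14, -8)) = (362 + 76)/((-22 - 1*(-248)) + 1/(-6 - 14)) = 438/((-22 + 248) + 1/(-20)) = 438/(226 - 1/20) = 438/(4519/20) = 438*(20/4519) = 8760/4519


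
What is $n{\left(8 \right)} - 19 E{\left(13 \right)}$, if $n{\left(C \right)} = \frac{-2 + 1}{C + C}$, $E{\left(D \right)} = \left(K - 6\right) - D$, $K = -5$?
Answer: $\frac{7295}{16} \approx 455.94$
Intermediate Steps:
$E{\left(D \right)} = -11 - D$ ($E{\left(D \right)} = \left(-5 - 6\right) - D = -11 - D$)
$n{\left(C \right)} = - \frac{1}{2 C}$
$n{\left(8 \right)} - 19 E{\left(13 \right)} = - \frac{1}{2 \cdot 8} - 19 \left(-11 - 13\right) = \left(- \frac{1}{2}\right) \frac{1}{8} - 19 \left(-11 - 13\right) = - \frac{1}{16} - -456 = - \frac{1}{16} + 456 = \frac{7295}{16}$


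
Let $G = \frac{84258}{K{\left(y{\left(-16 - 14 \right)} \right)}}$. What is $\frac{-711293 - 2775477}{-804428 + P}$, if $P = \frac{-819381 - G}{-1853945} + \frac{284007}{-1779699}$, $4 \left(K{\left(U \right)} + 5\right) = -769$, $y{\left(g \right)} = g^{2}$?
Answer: $\frac{72039909937401381025}{16620224547289813722} \approx 4.3345$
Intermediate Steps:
$K{\left(U \right)} = - \frac{789}{4}$ ($K{\left(U \right)} = -5 + \frac{1}{4} \left(-769\right) = -5 - \frac{769}{4} = - \frac{789}{4}$)
$G = - \frac{112344}{263}$ ($G = \frac{84258}{- \frac{789}{4}} = 84258 \left(- \frac{4}{789}\right) = - \frac{112344}{263} \approx -427.16$)
$P = \frac{81613981708232}{289253016150655}$ ($P = \frac{-819381 - - \frac{112344}{263}}{-1853945} + \frac{284007}{-1779699} = \left(-819381 + \frac{112344}{263}\right) \left(- \frac{1}{1853945}\right) + 284007 \left(- \frac{1}{1779699}\right) = \left(- \frac{215384859}{263}\right) \left(- \frac{1}{1853945}\right) - \frac{94669}{593233} = \frac{215384859}{487587535} - \frac{94669}{593233} = \frac{81613981708232}{289253016150655} \approx 0.28215$)
$\frac{-711293 - 2775477}{-804428 + P} = \frac{-711293 - 2775477}{-804428 + \frac{81613981708232}{289253016150655}} = - \frac{3486770}{- \frac{232683143662057392108}{289253016150655}} = \left(-3486770\right) \left(- \frac{289253016150655}{232683143662057392108}\right) = \frac{72039909937401381025}{16620224547289813722}$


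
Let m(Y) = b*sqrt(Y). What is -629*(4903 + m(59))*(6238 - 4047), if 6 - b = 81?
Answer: -6757015517 + 103360425*sqrt(59) ≈ -5.9631e+9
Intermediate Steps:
b = -75 (b = 6 - 1*81 = 6 - 81 = -75)
m(Y) = -75*sqrt(Y)
-629*(4903 + m(59))*(6238 - 4047) = -629*(4903 - 75*sqrt(59))*(6238 - 4047) = -629*(4903 - 75*sqrt(59))*2191 = -629*(10742473 - 164325*sqrt(59)) = -6757015517 + 103360425*sqrt(59)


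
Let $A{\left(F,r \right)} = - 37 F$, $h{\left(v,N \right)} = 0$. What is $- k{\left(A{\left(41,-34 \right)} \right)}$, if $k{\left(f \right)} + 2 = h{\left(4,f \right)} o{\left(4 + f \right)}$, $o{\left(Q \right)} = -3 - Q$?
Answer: $2$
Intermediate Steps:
$k{\left(f \right)} = -2$ ($k{\left(f \right)} = -2 + 0 \left(-3 - \left(4 + f\right)\right) = -2 + 0 \left(-7 - f\right) = -2 + 0 = -2$)
$- k{\left(A{\left(41,-34 \right)} \right)} = \left(-1\right) \left(-2\right) = 2$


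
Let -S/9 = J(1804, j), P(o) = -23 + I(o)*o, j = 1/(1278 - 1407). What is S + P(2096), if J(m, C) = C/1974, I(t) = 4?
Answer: 236566135/28294 ≈ 8361.0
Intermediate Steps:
j = -1/129 (j = 1/(-129) = -1/129 ≈ -0.0077519)
J(m, C) = C/1974 (J(m, C) = C*(1/1974) = C/1974)
P(o) = -23 + 4*o
S = 1/28294 (S = -3*(-1)/(658*129) = -9*(-1/254646) = 1/28294 ≈ 3.5343e-5)
S + P(2096) = 1/28294 + (-23 + 4*2096) = 1/28294 + (-23 + 8384) = 1/28294 + 8361 = 236566135/28294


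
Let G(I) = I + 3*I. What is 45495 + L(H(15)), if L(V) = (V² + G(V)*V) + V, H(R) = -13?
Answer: 46327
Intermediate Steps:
G(I) = 4*I
L(V) = V + 5*V² (L(V) = (V² + (4*V)*V) + V = (V² + 4*V²) + V = 5*V² + V = V + 5*V²)
45495 + L(H(15)) = 45495 - 13*(1 + 5*(-13)) = 45495 - 13*(1 - 65) = 45495 - 13*(-64) = 45495 + 832 = 46327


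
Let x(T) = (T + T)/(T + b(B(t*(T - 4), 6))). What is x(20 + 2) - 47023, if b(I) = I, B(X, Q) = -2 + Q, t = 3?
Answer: -611277/13 ≈ -47021.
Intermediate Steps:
x(T) = 2*T/(4 + T) (x(T) = (T + T)/(T + (-2 + 6)) = (2*T)/(T + 4) = (2*T)/(4 + T) = 2*T/(4 + T))
x(20 + 2) - 47023 = 2*(20 + 2)/(4 + (20 + 2)) - 47023 = 2*22/(4 + 22) - 47023 = 2*22/26 - 47023 = 2*22*(1/26) - 47023 = 22/13 - 47023 = -611277/13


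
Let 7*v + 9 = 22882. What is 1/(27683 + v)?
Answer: 7/216654 ≈ 3.2310e-5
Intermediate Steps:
v = 22873/7 (v = -9/7 + (⅐)*22882 = -9/7 + 22882/7 = 22873/7 ≈ 3267.6)
1/(27683 + v) = 1/(27683 + 22873/7) = 1/(216654/7) = 7/216654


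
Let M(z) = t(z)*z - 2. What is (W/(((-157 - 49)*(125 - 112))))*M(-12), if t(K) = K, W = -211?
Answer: 14981/1339 ≈ 11.188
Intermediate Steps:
M(z) = -2 + z² (M(z) = z*z - 2 = z² - 2 = -2 + z²)
(W/(((-157 - 49)*(125 - 112))))*M(-12) = (-211*1/((-157 - 49)*(125 - 112)))*(-2 + (-12)²) = (-211/((-206*13)))*(-2 + 144) = -211/(-2678)*142 = -211*(-1/2678)*142 = (211/2678)*142 = 14981/1339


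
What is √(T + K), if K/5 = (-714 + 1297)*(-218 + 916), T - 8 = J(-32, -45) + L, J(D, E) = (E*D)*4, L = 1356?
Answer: 3*√226866 ≈ 1428.9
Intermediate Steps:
J(D, E) = 4*D*E (J(D, E) = (D*E)*4 = 4*D*E)
T = 7124 (T = 8 + (4*(-32)*(-45) + 1356) = 8 + (5760 + 1356) = 8 + 7116 = 7124)
K = 2034670 (K = 5*((-714 + 1297)*(-218 + 916)) = 5*(583*698) = 5*406934 = 2034670)
√(T + K) = √(7124 + 2034670) = √2041794 = 3*√226866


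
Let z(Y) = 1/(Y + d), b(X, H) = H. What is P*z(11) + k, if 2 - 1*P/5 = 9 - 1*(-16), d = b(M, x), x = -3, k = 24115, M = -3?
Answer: 192805/8 ≈ 24101.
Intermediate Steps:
d = -3
z(Y) = 1/(-3 + Y) (z(Y) = 1/(Y - 3) = 1/(-3 + Y))
P = -115 (P = 10 - 5*(9 - 1*(-16)) = 10 - 5*(9 + 16) = 10 - 5*25 = 10 - 125 = -115)
P*z(11) + k = -115/(-3 + 11) + 24115 = -115/8 + 24115 = 192805/8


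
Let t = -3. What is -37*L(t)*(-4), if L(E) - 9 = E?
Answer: 888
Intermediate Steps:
L(E) = 9 + E
-37*L(t)*(-4) = -37*(9 - 3)*(-4) = -37*6*(-4) = -222*(-4) = 888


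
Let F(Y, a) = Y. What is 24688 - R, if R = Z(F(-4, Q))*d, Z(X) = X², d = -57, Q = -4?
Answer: 25600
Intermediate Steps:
R = -912 (R = (-4)²*(-57) = 16*(-57) = -912)
24688 - R = 24688 - 1*(-912) = 24688 + 912 = 25600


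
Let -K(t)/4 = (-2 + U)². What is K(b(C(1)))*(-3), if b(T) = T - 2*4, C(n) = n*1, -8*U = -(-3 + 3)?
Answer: 48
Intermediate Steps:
U = 0 (U = -(-1)*(-3 + 3)/8 = -(-1)*0/8 = -⅛*0 = 0)
C(n) = n
b(T) = -8 + T (b(T) = T - 8 = -8 + T)
K(t) = -16 (K(t) = -4*(-2 + 0)² = -4*(-2)² = -4*4 = -16)
K(b(C(1)))*(-3) = -16*(-3) = 48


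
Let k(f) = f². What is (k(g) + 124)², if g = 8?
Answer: 35344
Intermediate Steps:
(k(g) + 124)² = (8² + 124)² = (64 + 124)² = 188² = 35344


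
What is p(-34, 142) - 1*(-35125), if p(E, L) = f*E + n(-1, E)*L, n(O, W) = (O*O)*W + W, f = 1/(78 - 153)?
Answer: 1910209/75 ≈ 25469.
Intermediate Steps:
f = -1/75 (f = 1/(-75) = -1/75 ≈ -0.013333)
n(O, W) = W + W*O² (n(O, W) = O²*W + W = W*O² + W = W + W*O²)
p(E, L) = -E/75 + 2*E*L (p(E, L) = -E/75 + (E*(1 + (-1)²))*L = -E/75 + (E*(1 + 1))*L = -E/75 + (E*2)*L = -E/75 + (2*E)*L = -E/75 + 2*E*L)
p(-34, 142) - 1*(-35125) = (1/75)*(-34)*(-1 + 150*142) - 1*(-35125) = (1/75)*(-34)*(-1 + 21300) + 35125 = (1/75)*(-34)*21299 + 35125 = -724166/75 + 35125 = 1910209/75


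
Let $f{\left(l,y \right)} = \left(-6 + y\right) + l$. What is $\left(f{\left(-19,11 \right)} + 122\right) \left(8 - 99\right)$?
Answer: $-9828$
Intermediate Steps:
$f{\left(l,y \right)} = -6 + l + y$
$\left(f{\left(-19,11 \right)} + 122\right) \left(8 - 99\right) = \left(\left(-6 - 19 + 11\right) + 122\right) \left(8 - 99\right) = \left(-14 + 122\right) \left(8 - 99\right) = 108 \left(-91\right) = -9828$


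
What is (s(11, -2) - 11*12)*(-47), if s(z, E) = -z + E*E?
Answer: 6533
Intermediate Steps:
s(z, E) = E² - z (s(z, E) = -z + E² = E² - z)
(s(11, -2) - 11*12)*(-47) = (((-2)² - 1*11) - 11*12)*(-47) = ((4 - 11) - 132)*(-47) = (-7 - 132)*(-47) = -139*(-47) = 6533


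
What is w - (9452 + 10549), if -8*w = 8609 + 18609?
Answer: -93613/4 ≈ -23403.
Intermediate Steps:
w = -13609/4 (w = -(8609 + 18609)/8 = -1/8*27218 = -13609/4 ≈ -3402.3)
w - (9452 + 10549) = -13609/4 - (9452 + 10549) = -13609/4 - 1*20001 = -13609/4 - 20001 = -93613/4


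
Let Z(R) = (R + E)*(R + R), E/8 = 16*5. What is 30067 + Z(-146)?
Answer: -114181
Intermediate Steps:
E = 640 (E = 8*(16*5) = 8*80 = 640)
Z(R) = 2*R*(640 + R) (Z(R) = (R + 640)*(R + R) = (640 + R)*(2*R) = 2*R*(640 + R))
30067 + Z(-146) = 30067 + 2*(-146)*(640 - 146) = 30067 + 2*(-146)*494 = 30067 - 144248 = -114181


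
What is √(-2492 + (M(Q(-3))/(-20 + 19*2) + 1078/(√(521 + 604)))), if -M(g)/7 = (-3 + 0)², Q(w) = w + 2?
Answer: √(-2245950 + 12936*√5)/30 ≈ 49.632*I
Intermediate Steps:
Q(w) = 2 + w
M(g) = -63 (M(g) = -7*(-3 + 0)² = -7*(-3)² = -7*9 = -63)
√(-2492 + (M(Q(-3))/(-20 + 19*2) + 1078/(√(521 + 604)))) = √(-2492 + (-63/(-20 + 19*2) + 1078/(√(521 + 604)))) = √(-2492 + (-63/(-20 + 38) + 1078/(√1125))) = √(-2492 + (-63/18 + 1078/((15*√5)))) = √(-2492 + (-63*1/18 + 1078*(√5/75))) = √(-2492 + (-7/2 + 1078*√5/75)) = √(-4991/2 + 1078*√5/75)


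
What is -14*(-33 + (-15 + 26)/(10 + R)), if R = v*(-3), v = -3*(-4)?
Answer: 6083/13 ≈ 467.92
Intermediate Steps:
v = 12
R = -36 (R = 12*(-3) = -36)
-14*(-33 + (-15 + 26)/(10 + R)) = -14*(-33 + (-15 + 26)/(10 - 36)) = -14*(-33 + 11/(-26)) = -14*(-33 + 11*(-1/26)) = -14*(-33 - 11/26) = -14*(-869/26) = 6083/13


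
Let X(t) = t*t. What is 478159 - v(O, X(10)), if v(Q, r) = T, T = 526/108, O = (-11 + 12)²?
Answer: 25820323/54 ≈ 4.7815e+5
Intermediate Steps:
X(t) = t²
O = 1 (O = 1² = 1)
T = 263/54 (T = 526*(1/108) = 263/54 ≈ 4.8704)
v(Q, r) = 263/54
478159 - v(O, X(10)) = 478159 - 1*263/54 = 478159 - 263/54 = 25820323/54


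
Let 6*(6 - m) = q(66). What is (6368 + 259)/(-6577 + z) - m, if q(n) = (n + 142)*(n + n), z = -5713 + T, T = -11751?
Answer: 109860743/24041 ≈ 4569.7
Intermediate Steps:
z = -17464 (z = -5713 - 11751 = -17464)
q(n) = 2*n*(142 + n) (q(n) = (142 + n)*(2*n) = 2*n*(142 + n))
m = -4570 (m = 6 - 66*(142 + 66)/3 = 6 - 66*208/3 = 6 - 1/6*27456 = 6 - 4576 = -4570)
(6368 + 259)/(-6577 + z) - m = (6368 + 259)/(-6577 - 17464) - 1*(-4570) = 6627/(-24041) + 4570 = 6627*(-1/24041) + 4570 = -6627/24041 + 4570 = 109860743/24041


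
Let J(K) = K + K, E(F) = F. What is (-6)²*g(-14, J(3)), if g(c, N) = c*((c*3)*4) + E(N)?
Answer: 84888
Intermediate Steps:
J(K) = 2*K
g(c, N) = N + 12*c² (g(c, N) = c*((c*3)*4) + N = c*((3*c)*4) + N = c*(12*c) + N = 12*c² + N = N + 12*c²)
(-6)²*g(-14, J(3)) = (-6)²*(2*3 + 12*(-14)²) = 36*(6 + 12*196) = 36*(6 + 2352) = 36*2358 = 84888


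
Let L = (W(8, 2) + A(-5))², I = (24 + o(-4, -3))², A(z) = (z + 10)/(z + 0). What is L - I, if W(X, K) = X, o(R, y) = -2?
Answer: -435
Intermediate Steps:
A(z) = (10 + z)/z
I = 484 (I = (24 - 2)² = 22² = 484)
L = 49 (L = (8 + (10 - 5)/(-5))² = (8 - ⅕*5)² = (8 - 1)² = 7² = 49)
L - I = 49 - 1*484 = 49 - 484 = -435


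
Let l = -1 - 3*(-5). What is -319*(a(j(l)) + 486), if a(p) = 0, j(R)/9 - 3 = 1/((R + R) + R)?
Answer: -155034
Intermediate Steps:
l = 14 (l = -1 + 15 = 14)
j(R) = 27 + 3/R (j(R) = 27 + 9/((R + R) + R) = 27 + 9/(2*R + R) = 27 + 9/((3*R)) = 27 + 9*(1/(3*R)) = 27 + 3/R)
-319*(a(j(l)) + 486) = -319*(0 + 486) = -319*486 = -155034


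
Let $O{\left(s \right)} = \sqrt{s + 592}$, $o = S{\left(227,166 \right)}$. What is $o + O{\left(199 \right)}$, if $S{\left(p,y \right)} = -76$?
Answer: $-76 + \sqrt{791} \approx -47.875$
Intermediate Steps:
$o = -76$
$O{\left(s \right)} = \sqrt{592 + s}$
$o + O{\left(199 \right)} = -76 + \sqrt{592 + 199} = -76 + \sqrt{791}$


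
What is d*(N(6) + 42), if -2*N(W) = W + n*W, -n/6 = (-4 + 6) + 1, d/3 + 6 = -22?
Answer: -7812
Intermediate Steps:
d = -84 (d = -18 + 3*(-22) = -18 - 66 = -84)
n = -18 (n = -6*((-4 + 6) + 1) = -6*(2 + 1) = -6*3 = -18)
N(W) = 17*W/2 (N(W) = -(W - 18*W)/2 = -(-17)*W/2 = 17*W/2)
d*(N(6) + 42) = -84*((17/2)*6 + 42) = -84*(51 + 42) = -84*93 = -7812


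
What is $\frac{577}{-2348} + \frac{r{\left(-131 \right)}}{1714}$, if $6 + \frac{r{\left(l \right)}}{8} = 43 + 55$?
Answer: $\frac{369575}{2012236} \approx 0.18366$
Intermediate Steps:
$r{\left(l \right)} = 736$ ($r{\left(l \right)} = -48 + 8 \left(43 + 55\right) = -48 + 8 \cdot 98 = -48 + 784 = 736$)
$\frac{577}{-2348} + \frac{r{\left(-131 \right)}}{1714} = \frac{577}{-2348} + \frac{736}{1714} = 577 \left(- \frac{1}{2348}\right) + 736 \cdot \frac{1}{1714} = - \frac{577}{2348} + \frac{368}{857} = \frac{369575}{2012236}$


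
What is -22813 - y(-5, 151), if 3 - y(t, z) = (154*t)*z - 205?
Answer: -139291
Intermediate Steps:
y(t, z) = 208 - 154*t*z (y(t, z) = 3 - ((154*t)*z - 205) = 3 - (154*t*z - 205) = 3 - (-205 + 154*t*z) = 3 + (205 - 154*t*z) = 208 - 154*t*z)
-22813 - y(-5, 151) = -22813 - (208 - 154*(-5)*151) = -22813 - (208 + 116270) = -22813 - 1*116478 = -22813 - 116478 = -139291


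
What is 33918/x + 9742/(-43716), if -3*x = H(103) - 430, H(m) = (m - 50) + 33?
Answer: 555615827/1879788 ≈ 295.57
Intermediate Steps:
H(m) = -17 + m (H(m) = (-50 + m) + 33 = -17 + m)
x = 344/3 (x = -((-17 + 103) - 430)/3 = -(86 - 430)/3 = -⅓*(-344) = 344/3 ≈ 114.67)
33918/x + 9742/(-43716) = 33918/(344/3) + 9742/(-43716) = 33918*(3/344) + 9742*(-1/43716) = 50877/172 - 4871/21858 = 555615827/1879788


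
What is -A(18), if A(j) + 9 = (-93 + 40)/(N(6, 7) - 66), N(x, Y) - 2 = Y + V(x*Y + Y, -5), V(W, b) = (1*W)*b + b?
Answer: 2710/307 ≈ 8.8274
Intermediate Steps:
V(W, b) = b + W*b (V(W, b) = W*b + b = b + W*b)
N(x, Y) = -3 - 4*Y - 5*Y*x (N(x, Y) = 2 + (Y - 5*(1 + (x*Y + Y))) = 2 + (Y - 5*(1 + (Y*x + Y))) = 2 + (Y - 5*(1 + (Y + Y*x))) = 2 + (Y - 5*(1 + Y + Y*x)) = 2 + (Y + (-5 - 5*Y - 5*Y*x)) = 2 + (-5 - 4*Y - 5*Y*x) = -3 - 4*Y - 5*Y*x)
A(j) = -2710/307 (A(j) = -9 + (-93 + 40)/((-3 + 7 - 5*7*(1 + 6)) - 66) = -9 - 53/((-3 + 7 - 5*7*7) - 66) = -9 - 53/((-3 + 7 - 245) - 66) = -9 - 53/(-241 - 66) = -9 - 53/(-307) = -9 - 53*(-1/307) = -9 + 53/307 = -2710/307)
-A(18) = -1*(-2710/307) = 2710/307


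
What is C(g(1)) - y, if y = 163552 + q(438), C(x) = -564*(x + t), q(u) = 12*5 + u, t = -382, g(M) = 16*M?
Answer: 42374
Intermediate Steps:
q(u) = 60 + u
C(x) = 215448 - 564*x (C(x) = -564*(x - 382) = -564*(-382 + x) = 215448 - 564*x)
y = 164050 (y = 163552 + (60 + 438) = 163552 + 498 = 164050)
C(g(1)) - y = (215448 - 9024) - 1*164050 = (215448 - 564*16) - 164050 = (215448 - 9024) - 164050 = 206424 - 164050 = 42374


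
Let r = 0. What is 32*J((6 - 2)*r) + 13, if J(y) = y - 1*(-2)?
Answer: 77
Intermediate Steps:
J(y) = 2 + y (J(y) = y + 2 = 2 + y)
32*J((6 - 2)*r) + 13 = 32*(2 + (6 - 2)*0) + 13 = 32*(2 + 4*0) + 13 = 32*(2 + 0) + 13 = 32*2 + 13 = 64 + 13 = 77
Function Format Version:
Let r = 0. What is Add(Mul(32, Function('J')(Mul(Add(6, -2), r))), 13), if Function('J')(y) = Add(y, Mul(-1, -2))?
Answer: 77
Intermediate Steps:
Function('J')(y) = Add(2, y) (Function('J')(y) = Add(y, 2) = Add(2, y))
Add(Mul(32, Function('J')(Mul(Add(6, -2), r))), 13) = Add(Mul(32, Add(2, Mul(Add(6, -2), 0))), 13) = Add(Mul(32, Add(2, Mul(4, 0))), 13) = Add(Mul(32, Add(2, 0)), 13) = Add(Mul(32, 2), 13) = Add(64, 13) = 77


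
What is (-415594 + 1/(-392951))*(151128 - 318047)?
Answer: 27259221054155505/392951 ≈ 6.9371e+10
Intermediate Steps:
(-415594 + 1/(-392951))*(151128 - 318047) = (-415594 - 1/392951)*(-166919) = -163308077895/392951*(-166919) = 27259221054155505/392951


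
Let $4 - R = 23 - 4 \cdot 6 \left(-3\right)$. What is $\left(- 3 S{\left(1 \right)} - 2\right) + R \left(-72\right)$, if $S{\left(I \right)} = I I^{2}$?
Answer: $6547$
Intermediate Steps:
$S{\left(I \right)} = I^{3}$
$R = -91$ ($R = 4 - \left(23 - 4 \cdot 6 \left(-3\right)\right) = 4 - \left(23 - 24 \left(-3\right)\right) = 4 - \left(23 - -72\right) = 4 - \left(23 + 72\right) = 4 - 95 = -91$)
$\left(- 3 S{\left(1 \right)} - 2\right) + R \left(-72\right) = \left(- 3 \cdot 1^{3} - 2\right) - -6552 = \left(\left(-3\right) 1 - 2\right) + 6552 = \left(-3 - 2\right) + 6552 = -5 + 6552 = 6547$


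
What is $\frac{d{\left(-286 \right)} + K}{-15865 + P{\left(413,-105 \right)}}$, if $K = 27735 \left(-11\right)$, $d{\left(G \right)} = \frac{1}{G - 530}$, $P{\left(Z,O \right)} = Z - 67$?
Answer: $\frac{248949361}{12663504} \approx 19.659$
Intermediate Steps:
$P{\left(Z,O \right)} = -67 + Z$
$d{\left(G \right)} = \frac{1}{-530 + G}$
$K = -305085$
$\frac{d{\left(-286 \right)} + K}{-15865 + P{\left(413,-105 \right)}} = \frac{\frac{1}{-530 - 286} - 305085}{-15865 + \left(-67 + 413\right)} = \frac{\frac{1}{-816} - 305085}{-15865 + 346} = \frac{- \frac{1}{816} - 305085}{-15519} = \left(- \frac{248949361}{816}\right) \left(- \frac{1}{15519}\right) = \frac{248949361}{12663504}$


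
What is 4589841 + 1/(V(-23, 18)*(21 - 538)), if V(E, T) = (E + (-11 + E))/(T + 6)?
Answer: 45086008151/9823 ≈ 4.5898e+6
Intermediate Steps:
V(E, T) = (-11 + 2*E)/(6 + T)
4589841 + 1/(V(-23, 18)*(21 - 538)) = 4589841 + 1/(((-11 + 2*(-23))/(6 + 18))*(21 - 538)) = 4589841 + 1/(((-11 - 46)/24)*(-517)) = 4589841 + 1/(((1/24)*(-57))*(-517)) = 4589841 + 1/(-19/8*(-517)) = 4589841 + 1/(9823/8) = 4589841 + 8/9823 = 45086008151/9823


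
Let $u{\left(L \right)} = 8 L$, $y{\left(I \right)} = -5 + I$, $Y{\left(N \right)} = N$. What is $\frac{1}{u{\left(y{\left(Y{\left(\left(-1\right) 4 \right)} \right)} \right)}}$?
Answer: $- \frac{1}{72} \approx -0.013889$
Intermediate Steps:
$\frac{1}{u{\left(y{\left(Y{\left(\left(-1\right) 4 \right)} \right)} \right)}} = \frac{1}{8 \left(-5 - 4\right)} = \frac{1}{8 \left(-9\right)} = \frac{1}{-72} = - \frac{1}{72}$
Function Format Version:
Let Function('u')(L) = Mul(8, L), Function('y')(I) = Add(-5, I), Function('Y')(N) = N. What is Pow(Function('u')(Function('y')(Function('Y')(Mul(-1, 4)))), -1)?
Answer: Rational(-1, 72) ≈ -0.013889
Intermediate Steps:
Pow(Function('u')(Function('y')(Function('Y')(Mul(-1, 4)))), -1) = Pow(Mul(8, Add(-5, Mul(-1, 4))), -1) = Pow(Mul(8, Add(-5, -4)), -1) = Pow(Mul(8, -9), -1) = Pow(-72, -1) = Rational(-1, 72)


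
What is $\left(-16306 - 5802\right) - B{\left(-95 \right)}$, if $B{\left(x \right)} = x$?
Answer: $-22013$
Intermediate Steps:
$\left(-16306 - 5802\right) - B{\left(-95 \right)} = \left(-16306 - 5802\right) - -95 = \left(-16306 - 5802\right) + 95 = -22108 + 95 = -22013$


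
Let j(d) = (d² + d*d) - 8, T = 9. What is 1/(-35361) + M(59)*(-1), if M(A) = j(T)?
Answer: -5445595/35361 ≈ -154.00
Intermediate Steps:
j(d) = -8 + 2*d² (j(d) = (d² + d²) - 8 = 2*d² - 8 = -8 + 2*d²)
M(A) = 154 (M(A) = -8 + 2*9² = -8 + 2*81 = -8 + 162 = 154)
1/(-35361) + M(59)*(-1) = 1/(-35361) + 154*(-1) = -1/35361 - 154 = -5445595/35361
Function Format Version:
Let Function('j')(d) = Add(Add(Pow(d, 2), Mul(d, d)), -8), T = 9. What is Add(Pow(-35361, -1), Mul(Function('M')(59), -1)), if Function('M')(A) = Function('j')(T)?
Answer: Rational(-5445595, 35361) ≈ -154.00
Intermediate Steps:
Function('j')(d) = Add(-8, Mul(2, Pow(d, 2))) (Function('j')(d) = Add(Add(Pow(d, 2), Pow(d, 2)), -8) = Add(Mul(2, Pow(d, 2)), -8) = Add(-8, Mul(2, Pow(d, 2))))
Function('M')(A) = 154 (Function('M')(A) = Add(-8, Mul(2, Pow(9, 2))) = Add(-8, Mul(2, 81)) = Add(-8, 162) = 154)
Add(Pow(-35361, -1), Mul(Function('M')(59), -1)) = Add(Pow(-35361, -1), Mul(154, -1)) = Add(Rational(-1, 35361), -154) = Rational(-5445595, 35361)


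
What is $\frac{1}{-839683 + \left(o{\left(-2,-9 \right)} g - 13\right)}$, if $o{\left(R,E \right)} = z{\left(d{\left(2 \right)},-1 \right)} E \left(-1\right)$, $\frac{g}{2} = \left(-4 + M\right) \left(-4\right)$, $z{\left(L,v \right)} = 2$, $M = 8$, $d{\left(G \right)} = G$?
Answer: $- \frac{1}{840272} \approx -1.1901 \cdot 10^{-6}$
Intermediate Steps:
$g = -32$ ($g = 2 \left(-4 + 8\right) \left(-4\right) = 2 \cdot 4 \left(-4\right) = 2 \left(-16\right) = -32$)
$o{\left(R,E \right)} = - 2 E$ ($o{\left(R,E \right)} = 2 E \left(-1\right) = - 2 E$)
$\frac{1}{-839683 + \left(o{\left(-2,-9 \right)} g - 13\right)} = \frac{1}{-839683 + \left(\left(-2\right) \left(-9\right) \left(-32\right) - 13\right)} = \frac{1}{-839683 + \left(18 \left(-32\right) - 13\right)} = \frac{1}{-839683 - 589} = \frac{1}{-840272} = - \frac{1}{840272}$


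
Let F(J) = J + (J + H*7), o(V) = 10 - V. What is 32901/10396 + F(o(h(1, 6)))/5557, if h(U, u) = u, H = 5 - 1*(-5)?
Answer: 183641745/57770572 ≈ 3.1788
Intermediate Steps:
H = 10 (H = 5 + 5 = 10)
F(J) = 70 + 2*J (F(J) = J + (J + 10*7) = J + (J + 70) = J + (70 + J) = 70 + 2*J)
32901/10396 + F(o(h(1, 6)))/5557 = 32901/10396 + (70 + 2*(10 - 1*6))/5557 = 32901*(1/10396) + (70 + 2*(10 - 6))*(1/5557) = 32901/10396 + (70 + 2*4)*(1/5557) = 32901/10396 + (70 + 8)*(1/5557) = 32901/10396 + 78*(1/5557) = 32901/10396 + 78/5557 = 183641745/57770572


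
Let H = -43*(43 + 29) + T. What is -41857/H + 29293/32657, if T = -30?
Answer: 1458493967/102085782 ≈ 14.287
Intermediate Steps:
H = -3126 (H = -43*(43 + 29) - 30 = -43*72 - 30 = -3096 - 30 = -3126)
-41857/H + 29293/32657 = -41857/(-3126) + 29293/32657 = -41857*(-1/3126) + 29293*(1/32657) = 41857/3126 + 29293/32657 = 1458493967/102085782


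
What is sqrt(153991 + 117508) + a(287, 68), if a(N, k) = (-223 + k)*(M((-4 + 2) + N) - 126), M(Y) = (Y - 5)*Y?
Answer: -12349470 + sqrt(271499) ≈ -1.2349e+7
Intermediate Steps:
M(Y) = Y*(-5 + Y) (M(Y) = (-5 + Y)*Y = Y*(-5 + Y))
a(N, k) = (-223 + k)*(-126 + (-7 + N)*(-2 + N)) (a(N, k) = (-223 + k)*(((-4 + 2) + N)*(-5 + ((-4 + 2) + N)) - 126) = (-223 + k)*((-2 + N)*(-5 + (-2 + N)) - 126) = (-223 + k)*((-2 + N)*(-7 + N) - 126) = (-223 + k)*((-7 + N)*(-2 + N) - 126) = (-223 + k)*(-126 + (-7 + N)*(-2 + N)))
sqrt(153991 + 117508) + a(287, 68) = sqrt(153991 + 117508) + (28098 - 126*68 - 223*(-7 + 287)*(-2 + 287) + 68*(-7 + 287)*(-2 + 287)) = sqrt(271499) + (28098 - 8568 - 223*280*285 + 68*280*285) = sqrt(271499) + (28098 - 8568 - 17795400 + 5426400) = sqrt(271499) - 12349470 = -12349470 + sqrt(271499)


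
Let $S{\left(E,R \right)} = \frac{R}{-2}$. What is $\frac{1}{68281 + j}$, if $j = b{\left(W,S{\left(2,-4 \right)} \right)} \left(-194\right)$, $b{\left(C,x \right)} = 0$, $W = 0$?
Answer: $\frac{1}{68281} \approx 1.4645 \cdot 10^{-5}$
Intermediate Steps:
$S{\left(E,R \right)} = - \frac{R}{2}$ ($S{\left(E,R \right)} = R \left(- \frac{1}{2}\right) = - \frac{R}{2}$)
$j = 0$ ($j = 0 \left(-194\right) = 0$)
$\frac{1}{68281 + j} = \frac{1}{68281 + 0} = \frac{1}{68281}$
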